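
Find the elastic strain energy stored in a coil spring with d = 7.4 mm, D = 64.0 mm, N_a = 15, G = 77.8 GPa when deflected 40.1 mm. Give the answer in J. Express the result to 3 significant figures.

5.96 J

k = Gd⁴/(8D³N_a) = (77.8×10³)(7.4⁴)/(8·64.0³·15) = 7.4163 N/mm
U = ½kδ² = 0.5 × 7.4163 × 40.1² = 5962.7 N·mm = 5.9627 J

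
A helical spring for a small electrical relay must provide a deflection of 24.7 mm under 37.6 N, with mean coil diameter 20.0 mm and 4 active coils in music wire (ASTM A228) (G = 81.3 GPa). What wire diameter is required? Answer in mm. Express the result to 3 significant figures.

Required rate k = F/δ = 37.6/24.7 = 1.5223 N/mm
d = (8D³N_a·k / G)^(1/4) = (8·20.0³·4·1.5223 / (81.3×10³))^0.25
  = (4.7934)^0.25 = 1.4797 mm

1.48 mm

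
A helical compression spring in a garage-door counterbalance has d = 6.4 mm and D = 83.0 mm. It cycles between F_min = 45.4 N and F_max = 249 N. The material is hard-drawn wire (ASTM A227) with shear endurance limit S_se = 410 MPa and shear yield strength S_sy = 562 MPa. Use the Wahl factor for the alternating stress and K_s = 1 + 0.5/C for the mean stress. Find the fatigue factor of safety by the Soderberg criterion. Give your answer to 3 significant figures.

2.26

C = D/d = 83.0/6.4 = 12.9688; K_W = (4C−1)/(4C−4)+0.615/C = 1.1101; K_s = 1+0.5/C = 1.0386
F_a = (F_max−F_min)/2 = 101.8 N; F_m = (F_max+F_min)/2 = 147.2 N
τ_a = K_W·8F_aD/(πd³) = 1.1101 × 82.078 = 91.113 MPa
τ_m = K_s·8F_mD/(πd³) = 1.0386 × 118.68 = 123.26 MPa
Soderberg: 1/n_f = τ_a/S_se + τ_m/S_sy = 91.113/410 + 123.26/562 = 0.22223 + 0.21932 = 0.44155
n_f = 1/0.44155 = 2.265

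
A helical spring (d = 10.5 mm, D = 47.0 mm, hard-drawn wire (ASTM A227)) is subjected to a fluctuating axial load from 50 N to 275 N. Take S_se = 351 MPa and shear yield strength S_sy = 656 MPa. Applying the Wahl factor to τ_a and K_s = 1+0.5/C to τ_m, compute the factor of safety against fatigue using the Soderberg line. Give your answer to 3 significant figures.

C = D/d = 47.0/10.5 = 4.4762; K_W = (4C−1)/(4C−4)+0.615/C = 1.3531; K_s = 1+0.5/C = 1.1117
F_a = (F_max−F_min)/2 = 112.5 N; F_m = (F_max+F_min)/2 = 162.5 N
τ_a = K_W·8F_aD/(πd³) = 1.3531 × 11.631 = 15.739 MPa
τ_m = K_s·8F_mD/(πd³) = 1.1117 × 16.801 = 18.677 MPa
Soderberg: 1/n_f = τ_a/S_se + τ_m/S_sy = 15.739/351 + 18.677/656 = 0.04484 + 0.02847 = 0.073311
n_f = 1/0.073311 = 13.64

13.6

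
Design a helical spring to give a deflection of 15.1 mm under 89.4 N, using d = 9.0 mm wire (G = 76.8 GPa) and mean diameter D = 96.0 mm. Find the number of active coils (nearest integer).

12

Required rate k = F/δ = 89.4/15.1 = 5.9205 N/mm
N_a = Gd⁴/(8D³k) = (76.8×10³ × 9.0⁴)/(8 × 96.0³ × 5.9205)
    = 5.03885e+08 / 4.19048e+07 = 12.02 → 12 coils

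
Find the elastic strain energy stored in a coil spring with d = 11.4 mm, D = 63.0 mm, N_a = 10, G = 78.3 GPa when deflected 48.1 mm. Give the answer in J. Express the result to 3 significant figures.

76.5 J

k = Gd⁴/(8D³N_a) = (78.3×10³)(11.4⁴)/(8·63.0³·10) = 66.11 N/mm
U = ½kδ² = 0.5 × 66.11 × 48.1² = 76477 N·mm = 76.477 J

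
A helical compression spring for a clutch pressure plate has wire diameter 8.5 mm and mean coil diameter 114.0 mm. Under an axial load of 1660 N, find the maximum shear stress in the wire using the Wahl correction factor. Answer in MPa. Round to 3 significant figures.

Spring index C = D/d = 114.0/8.5 = 13.4118
K_W = (4C−1)/(4C−4) + 0.615/C = 52.647/49.647 + 0.0459 = 1.1063
τ₀ = 8FD/(πd³) = 8·1660·114.0/(π·8.5³) = 1.51392e+06/1929.3 = 784.69 MPa
τ_max = K·τ₀ = 1.1063 × 784.69 = 868.08 MPa

868 MPa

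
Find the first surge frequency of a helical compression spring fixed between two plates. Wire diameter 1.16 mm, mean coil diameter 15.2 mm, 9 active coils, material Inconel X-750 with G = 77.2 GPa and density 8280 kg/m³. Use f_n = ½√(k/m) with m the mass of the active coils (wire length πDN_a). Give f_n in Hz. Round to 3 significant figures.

192 Hz

k = Gd⁴/(8D³N_a) = (77.2×10³)(1.16⁴)/(8·15.2³·9) = 0.55282 N/mm = 552.82 N/m
Wire length L = πDN_a = π·15.2·9 = 429.77 mm
m = ρ·(πd²/4)·L = 8280 × 1.0568×10⁻⁶ m² × 0.42977 m = 0.0037607 kg
f_n = ½√(k/m) = 0.5·√(552.82/0.0037607) = 0.5·√(1.47e+05) = 191.7 Hz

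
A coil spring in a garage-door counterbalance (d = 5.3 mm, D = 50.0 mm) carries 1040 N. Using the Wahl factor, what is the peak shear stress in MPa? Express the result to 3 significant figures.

Spring index C = D/d = 50.0/5.3 = 9.4340
K_W = (4C−1)/(4C−4) + 0.615/C = 36.736/33.736 + 0.0652 = 1.1541
τ₀ = 8FD/(πd³) = 8·1040·50.0/(π·5.3³) = 416000/467.71 = 889.44 MPa
τ_max = K·τ₀ = 1.1541 × 889.44 = 1026.5 MPa

1030 MPa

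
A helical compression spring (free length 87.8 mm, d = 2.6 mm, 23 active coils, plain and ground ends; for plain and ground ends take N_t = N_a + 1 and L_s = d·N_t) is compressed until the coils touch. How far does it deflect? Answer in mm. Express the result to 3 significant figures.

25.4 mm

N_t = 24; L_s = 2.6·24 = 62.4 mm
δ_solid = L₀ − L_s = 87.8 − 62.4 = 25.4 mm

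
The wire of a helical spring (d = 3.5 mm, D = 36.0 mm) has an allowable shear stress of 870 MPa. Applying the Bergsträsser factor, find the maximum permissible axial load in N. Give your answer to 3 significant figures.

360 N

C = D/d = 36.0/3.5 = 10.2857
K_B = (4C+2)/(4C−3) = 43.143/38.143 = 1.1311
τ_max = K·8FD/(πd³) → F_max = τ_allow·πd³/(8DK)
F_max = 870·π·3.5³/(8·36.0·1.1311) = 1.1719e+05/325.75 = 359.74 N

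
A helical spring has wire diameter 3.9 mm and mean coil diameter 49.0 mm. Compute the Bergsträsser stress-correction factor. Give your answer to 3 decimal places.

C = D/d = 49.0/3.9 = 12.5641
K_B = (4C+2)/(4C−3) = 52.256/47.256 = 1.1058

1.106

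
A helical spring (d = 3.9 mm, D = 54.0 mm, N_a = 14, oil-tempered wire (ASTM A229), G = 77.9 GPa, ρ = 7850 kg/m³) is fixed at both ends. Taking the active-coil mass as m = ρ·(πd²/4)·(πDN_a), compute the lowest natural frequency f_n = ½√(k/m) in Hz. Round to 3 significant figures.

33.9 Hz

k = Gd⁴/(8D³N_a) = (77.9×10³)(3.9⁴)/(8·54.0³·14) = 1.0219 N/mm = 1021.9 N/m
Wire length L = πDN_a = π·54.0·14 = 2375 mm
m = ρ·(πd²/4)·L = 7850 × 11.946×10⁻⁶ m² × 2.375 m = 0.22272 kg
f_n = ½√(k/m) = 0.5·√(1021.9/0.22272) = 0.5·√(4588.1) = 33.868 Hz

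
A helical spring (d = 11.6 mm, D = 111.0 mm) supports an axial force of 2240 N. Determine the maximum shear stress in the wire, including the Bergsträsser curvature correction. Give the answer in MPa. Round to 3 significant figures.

463 MPa

Spring index C = D/d = 111.0/11.6 = 9.5690
K_B = (4C+2)/(4C−3) = 40.276/35.276 = 1.1417
τ₀ = 8FD/(πd³) = 8·2240·111.0/(π·11.6³) = 1.98912e+06/4903.7 = 405.64 MPa
τ_max = K·τ₀ = 1.1417 × 405.64 = 463.13 MPa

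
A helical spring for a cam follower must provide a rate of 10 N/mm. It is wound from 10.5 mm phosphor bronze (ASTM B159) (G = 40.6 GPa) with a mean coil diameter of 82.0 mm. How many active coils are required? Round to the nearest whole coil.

11

N_a = Gd⁴/(8D³k) = (40.6×10³ × 10.5⁴)/(8 × 82.0³ × 10)
    = 4.93496e+08 / 4.41094e+07 = 11.19 → 11 coils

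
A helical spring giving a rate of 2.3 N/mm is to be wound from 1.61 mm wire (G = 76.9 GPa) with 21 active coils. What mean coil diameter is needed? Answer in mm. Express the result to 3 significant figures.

11.0 mm

D = (Gd⁴/(8N_a·k))^(1/3) = (76.9×10³·1.61⁴/(8·21·2.3))^(1/3)
  = (1337.19)^(1/3) = 11.0170 mm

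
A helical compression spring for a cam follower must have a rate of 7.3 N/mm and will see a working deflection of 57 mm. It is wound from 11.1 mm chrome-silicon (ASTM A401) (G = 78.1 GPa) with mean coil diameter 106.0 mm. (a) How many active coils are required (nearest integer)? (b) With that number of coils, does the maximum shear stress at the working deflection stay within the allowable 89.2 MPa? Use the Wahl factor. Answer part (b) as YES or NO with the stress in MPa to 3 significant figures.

(a) 17 coils; (b) NO, τ_max = 94.9 MPa

N_a = Gd⁴/(8D³k) = (78.1×10³)(11.1⁴)/(8·106.0³·7.3) = 17.05 → N_a = 17
Actual rate k = Gd⁴/(8D³·17) = 7.3196 N/mm
Working load F = kδ = 7.3196·57 = 417.22 N
C = 106.0/11.1 = 9.5495; K_W = (4C−1)/(4C−4)+0.615/C = 1.1521
τ_max = K_W·8FD/(πd³) = 1.1521·82.345 = 94.872 MPa
τ_max > 89.2 MPa → exceeds allowable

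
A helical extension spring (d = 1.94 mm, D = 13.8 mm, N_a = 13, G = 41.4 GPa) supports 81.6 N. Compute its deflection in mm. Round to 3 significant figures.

k = Gd⁴/(8D³N_a) = (41.4×10³)(1.94⁴)/(8·13.8³·13) = 2.1455 N/mm
δ = F/k = 81.6 / 2.1455 = 38.032 mm

38.0 mm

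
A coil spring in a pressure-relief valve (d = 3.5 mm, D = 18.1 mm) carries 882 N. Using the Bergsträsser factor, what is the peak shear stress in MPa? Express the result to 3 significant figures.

1220 MPa

Spring index C = D/d = 18.1/3.5 = 5.1714
K_B = (4C+2)/(4C−3) = 22.686/17.686 = 1.2827
τ₀ = 8FD/(πd³) = 8·882·18.1/(π·3.5³) = 127714/134.7 = 948.16 MPa
τ_max = K·τ₀ = 1.2827 × 948.16 = 1216.2 MPa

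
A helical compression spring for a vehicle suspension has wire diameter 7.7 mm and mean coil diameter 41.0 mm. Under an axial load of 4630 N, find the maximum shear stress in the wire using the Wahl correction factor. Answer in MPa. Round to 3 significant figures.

Spring index C = D/d = 41.0/7.7 = 5.3247
K_W = (4C−1)/(4C−4) + 0.615/C = 20.299/17.299 + 0.1155 = 1.2889
τ₀ = 8FD/(πd³) = 8·4630·41.0/(π·7.7³) = 1.51864e+06/1434.2 = 1058.8 MPa
τ_max = K·τ₀ = 1.2889 × 1058.8 = 1364.8 MPa

1360 MPa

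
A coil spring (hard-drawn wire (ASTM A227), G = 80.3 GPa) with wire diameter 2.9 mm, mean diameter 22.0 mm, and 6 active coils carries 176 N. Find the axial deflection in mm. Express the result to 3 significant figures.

15.8 mm

k = Gd⁴/(8D³N_a) = (80.3×10³)(2.9⁴)/(8·22.0³·6) = 11.112 N/mm
δ = F/k = 176 / 11.112 = 15.839 mm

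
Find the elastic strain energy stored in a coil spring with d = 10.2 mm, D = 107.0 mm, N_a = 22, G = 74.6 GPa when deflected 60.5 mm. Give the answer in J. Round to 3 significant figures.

k = Gd⁴/(8D³N_a) = (74.6×10³)(10.2⁴)/(8·107.0³·22) = 3.7452 N/mm
U = ½kδ² = 0.5 × 3.7452 × 60.5² = 6854.2 N·mm = 6.8542 J

6.85 J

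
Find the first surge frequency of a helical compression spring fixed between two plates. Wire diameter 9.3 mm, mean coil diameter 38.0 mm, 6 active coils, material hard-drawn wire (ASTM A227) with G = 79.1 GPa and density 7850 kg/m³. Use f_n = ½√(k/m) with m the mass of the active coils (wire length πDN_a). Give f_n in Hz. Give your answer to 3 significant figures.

k = Gd⁴/(8D³N_a) = (79.1×10³)(9.3⁴)/(8·38.0³·6) = 224.66 N/mm = 2.2466e+05 N/m
Wire length L = πDN_a = π·38.0·6 = 716.28 mm
m = ρ·(πd²/4)·L = 7850 × 67.929×10⁻⁶ m² × 0.71628 m = 0.38195 kg
f_n = ½√(k/m) = 0.5·√(2.2466e+05/0.38195) = 0.5·√(5.8817e+05) = 383.46 Hz

383 Hz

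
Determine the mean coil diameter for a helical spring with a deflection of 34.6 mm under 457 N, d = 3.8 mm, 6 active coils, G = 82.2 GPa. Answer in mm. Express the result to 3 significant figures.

Required rate k = F/δ = 457/34.6 = 13.208 N/mm
D = (Gd⁴/(8N_a·k))^(1/3) = (82.2×10³·3.8⁴/(8·6·13.208))^(1/3)
  = (27034.9)^(1/3) = 30.0129 mm

30.0 mm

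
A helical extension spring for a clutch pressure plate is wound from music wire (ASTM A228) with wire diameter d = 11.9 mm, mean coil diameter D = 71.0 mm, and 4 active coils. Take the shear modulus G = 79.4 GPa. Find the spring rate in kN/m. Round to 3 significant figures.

k = Gd⁴/(8D³N_a) = (79.4×10³ × 11.9⁴) / (8 × 71.0³ × 4)
  = 1.59224e+09 / 1.14532e+07 = 139.02 N/mm

139 kN/m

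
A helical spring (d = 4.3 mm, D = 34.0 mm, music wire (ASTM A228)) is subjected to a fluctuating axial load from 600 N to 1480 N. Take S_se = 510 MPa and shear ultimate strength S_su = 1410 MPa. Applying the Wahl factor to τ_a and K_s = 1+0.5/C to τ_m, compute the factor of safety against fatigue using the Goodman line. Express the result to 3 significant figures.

0.508

C = D/d = 34.0/4.3 = 7.9070; K_W = (4C−1)/(4C−4)+0.615/C = 1.1864; K_s = 1+0.5/C = 1.0632
F_a = (F_max−F_min)/2 = 440 N; F_m = (F_max+F_min)/2 = 1040 N
τ_a = K_W·8F_aD/(πd³) = 1.1864 × 479.14 = 568.44 MPa
τ_m = K_s·8F_mD/(πd³) = 1.0632 × 1132.5 = 1204.1 MPa
Goodman: 1/n_f = τ_a/S_se + τ_m/S_su = 568.44/510 + 1204.1/1410 = 1.11459 + 0.85400 = 1.9686
n_f = 1/1.9686 = 0.508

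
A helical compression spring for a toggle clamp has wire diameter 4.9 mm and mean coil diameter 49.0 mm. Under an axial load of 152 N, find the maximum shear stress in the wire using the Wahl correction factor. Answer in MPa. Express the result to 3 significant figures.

Spring index C = D/d = 49.0/4.9 = 10.0000
K_W = (4C−1)/(4C−4) + 0.615/C = 39.000/36.000 + 0.0615 = 1.1448
τ₀ = 8FD/(πd³) = 8·152·49.0/(π·4.9³) = 59584/369.61 = 161.21 MPa
τ_max = K·τ₀ = 1.1448 × 161.21 = 184.56 MPa

185 MPa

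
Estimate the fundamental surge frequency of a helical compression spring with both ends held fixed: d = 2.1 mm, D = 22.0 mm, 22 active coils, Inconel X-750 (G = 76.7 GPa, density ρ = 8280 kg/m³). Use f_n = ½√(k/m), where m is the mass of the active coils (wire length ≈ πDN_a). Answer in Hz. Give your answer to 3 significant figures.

k = Gd⁴/(8D³N_a) = (76.7×10³)(2.1⁴)/(8·22.0³·22) = 0.79596 N/mm = 795.96 N/m
Wire length L = πDN_a = π·22.0·22 = 1520.5 mm
m = ρ·(πd²/4)·L = 8280 × 3.4636×10⁻⁶ m² × 1.5205 m = 0.043607 kg
f_n = ½√(k/m) = 0.5·√(795.96/0.043607) = 0.5·√(18253) = 67.552 Hz

67.6 Hz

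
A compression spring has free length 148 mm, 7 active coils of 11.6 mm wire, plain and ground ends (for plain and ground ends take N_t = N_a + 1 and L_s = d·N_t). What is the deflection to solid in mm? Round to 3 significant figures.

N_t = 8; L_s = 11.6·8 = 92.8 mm
δ_solid = L₀ − L_s = 148 − 92.8 = 55.2 mm

55.2 mm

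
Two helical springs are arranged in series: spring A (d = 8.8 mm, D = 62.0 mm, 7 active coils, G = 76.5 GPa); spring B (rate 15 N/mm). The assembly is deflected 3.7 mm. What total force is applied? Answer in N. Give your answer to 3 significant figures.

38.6 N

k_A = Gd⁴/(8D³N_a) = (76.5×10³)(8.8⁴)/(8·62.0³·7) = 34.374 N/mm
Series: 1/k_eq = 1/34.374 + 1/15 = 0.095758; k_eq = 10.443 N/mm
F = k_eq·δ = 10.443·3.7 = 38.639 N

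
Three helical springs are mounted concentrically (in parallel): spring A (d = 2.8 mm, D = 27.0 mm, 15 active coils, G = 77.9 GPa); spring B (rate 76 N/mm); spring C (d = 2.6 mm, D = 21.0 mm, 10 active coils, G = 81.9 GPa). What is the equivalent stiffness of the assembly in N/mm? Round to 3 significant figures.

k_A = Gd⁴/(8D³N_a) = (77.9×10³)(2.8⁴)/(8·27.0³·15) = 2.0272 N/mm
k_C = Gd⁴/(8D³N_a) = (81.9×10³)(2.6⁴)/(8·21.0³·10) = 5.0516 N/mm
Parallel: k_eq = 2.0272 + 76 + 5.0516 = 83.079 N/mm

83.1 N/mm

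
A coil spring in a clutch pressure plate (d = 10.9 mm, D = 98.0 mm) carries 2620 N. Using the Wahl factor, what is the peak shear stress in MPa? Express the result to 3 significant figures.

587 MPa

Spring index C = D/d = 98.0/10.9 = 8.9908
K_W = (4C−1)/(4C−4) + 0.615/C = 34.963/31.963 + 0.0684 = 1.1623
τ₀ = 8FD/(πd³) = 8·2620·98.0/(π·10.9³) = 2.05408e+06/4068.5 = 504.88 MPa
τ_max = K·τ₀ = 1.1623 × 504.88 = 586.8 MPa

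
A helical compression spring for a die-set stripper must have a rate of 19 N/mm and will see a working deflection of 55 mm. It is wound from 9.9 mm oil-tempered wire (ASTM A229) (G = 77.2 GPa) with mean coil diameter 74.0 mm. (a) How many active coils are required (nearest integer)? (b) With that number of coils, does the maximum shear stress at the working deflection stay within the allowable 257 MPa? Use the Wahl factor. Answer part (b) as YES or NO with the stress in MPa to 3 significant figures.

N_a = Gd⁴/(8D³k) = (77.2×10³)(9.9⁴)/(8·74.0³·19) = 12.04 → N_a = 12
Actual rate k = Gd⁴/(8D³·12) = 19.063 N/mm
Working load F = kδ = 19.063·55 = 1048.5 N
C = 74.0/9.9 = 7.4747; K_W = (4C−1)/(4C−4)+0.615/C = 1.1981
τ_max = K_W·8FD/(πd³) = 1.1981·203.62 = 243.96 MPa
τ_max ≤ 257 MPa → acceptable

(a) 12 coils; (b) YES, τ_max = 244 MPa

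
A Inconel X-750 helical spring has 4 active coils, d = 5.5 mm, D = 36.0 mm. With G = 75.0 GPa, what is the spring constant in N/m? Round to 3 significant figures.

k = Gd⁴/(8D³N_a) = (75.0×10³ × 5.5⁴) / (8 × 36.0³ × 4)
  = 6.86297e+07 / 1.49299e+06 = 45.968 N/mm = 45968 N/m

46000 N/m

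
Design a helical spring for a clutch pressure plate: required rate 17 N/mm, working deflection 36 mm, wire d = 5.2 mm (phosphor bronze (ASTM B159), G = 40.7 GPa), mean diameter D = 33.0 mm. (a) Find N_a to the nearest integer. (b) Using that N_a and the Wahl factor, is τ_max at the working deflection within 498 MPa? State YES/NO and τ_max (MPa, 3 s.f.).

N_a = Gd⁴/(8D³k) = (40.7×10³)(5.2⁴)/(8·33.0³·17) = 6.089 → N_a = 6
Actual rate k = Gd⁴/(8D³·6) = 17.251 N/mm
Working load F = kδ = 17.251·36 = 621.05 N
C = 33.0/5.2 = 6.3462; K_W = (4C−1)/(4C−4)+0.615/C = 1.2372
τ_max = K_W·8FD/(πd³) = 1.2372·371.17 = 459.21 MPa
τ_max ≤ 498 MPa → acceptable

(a) 6 coils; (b) YES, τ_max = 459 MPa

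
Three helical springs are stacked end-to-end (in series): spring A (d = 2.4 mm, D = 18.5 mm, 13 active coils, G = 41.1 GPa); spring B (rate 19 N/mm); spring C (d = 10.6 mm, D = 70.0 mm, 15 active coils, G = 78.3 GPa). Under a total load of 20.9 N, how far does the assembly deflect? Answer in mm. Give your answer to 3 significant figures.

12.1 mm

k_A = Gd⁴/(8D³N_a) = (41.1×10³)(2.4⁴)/(8·18.5³·13) = 2.0708 N/mm
k_C = Gd⁴/(8D³N_a) = (78.3×10³)(10.6⁴)/(8·70.0³·15) = 24.017 N/mm
Series: 1/k_eq = 1/2.0708 + 1/19 + 1/24.017 = 0.57717; k_eq = 1.7326 N/mm
δ = F/k_eq = 20.9/1.7326 = 12.063 mm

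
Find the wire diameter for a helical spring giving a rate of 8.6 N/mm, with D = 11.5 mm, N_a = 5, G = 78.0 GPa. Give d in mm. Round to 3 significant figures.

d = (8D³N_a·k / G)^(1/4) = (8·11.5³·5·8.6 / (78.0×10³))^0.25
  = (6.7074)^0.25 = 1.6093 mm

1.61 mm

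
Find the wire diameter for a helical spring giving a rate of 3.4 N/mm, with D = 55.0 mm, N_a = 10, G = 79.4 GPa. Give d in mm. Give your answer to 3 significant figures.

4.89 mm

d = (8D³N_a·k / G)^(1/4) = (8·55.0³·10·3.4 / (79.4×10³))^0.25
  = (569.95)^0.25 = 4.8861 mm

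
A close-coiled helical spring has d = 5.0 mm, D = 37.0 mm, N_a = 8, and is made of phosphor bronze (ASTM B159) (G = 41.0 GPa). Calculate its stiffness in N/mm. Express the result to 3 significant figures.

k = Gd⁴/(8D³N_a) = (41.0×10³ × 5.0⁴) / (8 × 37.0³ × 8)
  = 2.5625e+07 / 3.24179e+06 = 7.9046 N/mm

7.90 N/mm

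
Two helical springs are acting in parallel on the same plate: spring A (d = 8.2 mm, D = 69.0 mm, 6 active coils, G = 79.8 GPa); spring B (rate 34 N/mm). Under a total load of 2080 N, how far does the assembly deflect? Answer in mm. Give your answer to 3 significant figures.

36.6 mm

k_A = Gd⁴/(8D³N_a) = (79.8×10³)(8.2⁴)/(8·69.0³·6) = 22.881 N/mm
Parallel: k_eq = 22.881 + 34 = 56.881 N/mm
δ = F/k_eq = 2080/56.881 = 36.568 mm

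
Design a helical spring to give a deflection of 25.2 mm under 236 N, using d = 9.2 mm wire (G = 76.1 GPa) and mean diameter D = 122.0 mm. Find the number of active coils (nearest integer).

4

Required rate k = F/δ = 236/25.2 = 9.3651 N/mm
N_a = Gd⁴/(8D³k) = (76.1×10³ × 9.2⁴)/(8 × 122.0³ × 9.3651)
    = 5.45175e+08 / 1.36044e+08 = 4.007 → 4 coils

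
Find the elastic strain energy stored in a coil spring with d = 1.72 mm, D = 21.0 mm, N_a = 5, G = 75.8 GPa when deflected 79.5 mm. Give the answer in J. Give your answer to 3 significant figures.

k = Gd⁴/(8D³N_a) = (75.8×10³)(1.72⁴)/(8·21.0³·5) = 1.7909 N/mm
U = ½kδ² = 0.5 × 1.7909 × 79.5² = 5659.4 N·mm = 5.6594 J

5.66 J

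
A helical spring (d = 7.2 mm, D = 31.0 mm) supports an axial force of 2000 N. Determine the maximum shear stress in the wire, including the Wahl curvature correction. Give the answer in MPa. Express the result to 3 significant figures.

Spring index C = D/d = 31.0/7.2 = 4.3056
K_W = (4C−1)/(4C−4) + 0.615/C = 16.222/13.222 + 0.1428 = 1.3697
τ₀ = 8FD/(πd³) = 8·2000·31.0/(π·7.2³) = 496000/1172.6 = 422.99 MPa
τ_max = K·τ₀ = 1.3697 × 422.99 = 579.39 MPa

579 MPa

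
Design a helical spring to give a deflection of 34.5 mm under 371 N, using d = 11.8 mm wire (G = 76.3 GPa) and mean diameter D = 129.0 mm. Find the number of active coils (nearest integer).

8

Required rate k = F/δ = 371/34.5 = 10.754 N/mm
N_a = Gd⁴/(8D³k) = (76.3×10³ × 11.8⁴)/(8 × 129.0³ × 10.754)
    = 1.47929e+09 / 1.84677e+08 = 8.01 → 8 coils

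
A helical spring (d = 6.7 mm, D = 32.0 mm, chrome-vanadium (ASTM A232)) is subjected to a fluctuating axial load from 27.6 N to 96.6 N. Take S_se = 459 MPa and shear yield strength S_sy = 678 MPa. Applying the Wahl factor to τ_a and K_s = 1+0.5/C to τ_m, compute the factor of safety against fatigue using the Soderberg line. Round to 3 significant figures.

C = D/d = 32.0/6.7 = 4.7761; K_W = (4C−1)/(4C−4)+0.615/C = 1.3274; K_s = 1+0.5/C = 1.1047
F_a = (F_max−F_min)/2 = 34.5 N; F_m = (F_max+F_min)/2 = 62.1 N
τ_a = K_W·8F_aD/(πd³) = 1.3274 × 9.3473 = 12.407 MPa
τ_m = K_s·8F_mD/(πd³) = 1.1047 × 16.825 = 18.586 MPa
Soderberg: 1/n_f = τ_a/S_se + τ_m/S_sy = 12.407/459 + 18.586/678 = 0.02703 + 0.02741 = 0.054445
n_f = 1/0.054445 = 18.37

18.4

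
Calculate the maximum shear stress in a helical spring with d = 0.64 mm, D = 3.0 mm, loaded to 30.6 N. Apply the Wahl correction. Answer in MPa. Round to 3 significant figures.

1190 MPa

Spring index C = D/d = 3.0/0.64 = 4.6875
K_W = (4C−1)/(4C−4) + 0.615/C = 17.750/14.750 + 0.1312 = 1.3346
τ₀ = 8FD/(πd³) = 8·30.6·3.0/(π·0.64³) = 734.4/0.82355 = 891.75 MPa
τ_max = K·τ₀ = 1.3346 × 891.75 = 1190.1 MPa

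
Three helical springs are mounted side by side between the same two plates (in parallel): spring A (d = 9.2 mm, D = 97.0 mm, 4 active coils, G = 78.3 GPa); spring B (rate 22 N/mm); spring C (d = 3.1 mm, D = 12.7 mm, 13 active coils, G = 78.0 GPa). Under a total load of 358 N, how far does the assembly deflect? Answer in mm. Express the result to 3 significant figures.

k_A = Gd⁴/(8D³N_a) = (78.3×10³)(9.2⁴)/(8·97.0³·4) = 19.206 N/mm
k_C = Gd⁴/(8D³N_a) = (78.0×10³)(3.1⁴)/(8·12.7³·13) = 33.814 N/mm
Parallel: k_eq = 19.206 + 22 + 33.814 = 75.021 N/mm
δ = F/k_eq = 358/75.021 = 4.772 mm

4.77 mm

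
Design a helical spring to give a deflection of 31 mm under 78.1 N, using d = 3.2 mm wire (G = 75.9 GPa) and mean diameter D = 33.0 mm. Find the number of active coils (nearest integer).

Required rate k = F/δ = 78.1/31 = 2.5194 N/mm
N_a = Gd⁴/(8D³k) = (75.9×10³ × 3.2⁴)/(8 × 33.0³ × 2.5194)
    = 7.95869e+06 / 724304 = 10.99 → 11 coils

11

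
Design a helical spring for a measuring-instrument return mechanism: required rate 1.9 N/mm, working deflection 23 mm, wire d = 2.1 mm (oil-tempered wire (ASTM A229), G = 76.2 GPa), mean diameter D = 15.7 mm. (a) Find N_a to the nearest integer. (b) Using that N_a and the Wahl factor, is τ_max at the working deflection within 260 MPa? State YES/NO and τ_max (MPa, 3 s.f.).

(a) 25 coils; (b) YES, τ_max = 228 MPa

N_a = Gd⁴/(8D³k) = (76.2×10³)(2.1⁴)/(8·15.7³·1.9) = 25.19 → N_a = 25
Actual rate k = Gd⁴/(8D³·25) = 1.9147 N/mm
Working load F = kδ = 1.9147·23 = 44.038 N
C = 15.7/2.1 = 7.4762; K_W = (4C−1)/(4C−4)+0.615/C = 1.1981
τ_max = K_W·8FD/(πd³) = 1.1981·190.11 = 227.77 MPa
τ_max ≤ 260 MPa → acceptable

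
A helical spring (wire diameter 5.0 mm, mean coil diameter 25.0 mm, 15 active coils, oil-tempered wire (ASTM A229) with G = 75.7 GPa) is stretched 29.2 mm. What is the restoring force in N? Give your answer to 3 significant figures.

737 N

k = Gd⁴/(8D³N_a) = (75.7×10³)(5.0⁴)/(8·25.0³·15) = 25.233 N/mm
F = k·δ = 25.233 × 29.2 = 736.81 N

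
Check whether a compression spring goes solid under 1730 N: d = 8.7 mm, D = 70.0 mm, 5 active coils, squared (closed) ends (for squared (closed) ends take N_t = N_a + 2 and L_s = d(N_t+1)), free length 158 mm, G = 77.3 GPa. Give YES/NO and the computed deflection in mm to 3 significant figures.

NO, δ = 53.6 mm

k = Gd⁴/(8D³N_a) = (77.3×10³)(8.7⁴)/(8·70.0³·5) = 32.278 N/mm
N_t = 7; L_s = 8.7·8 = 69.6 mm; δ_solid = L₀ − L_s = 158 − 69.6 = 88.4 mm
δ = F/k = 1730/32.278 = 53.597 mm
δ < δ_solid → spring does not go solid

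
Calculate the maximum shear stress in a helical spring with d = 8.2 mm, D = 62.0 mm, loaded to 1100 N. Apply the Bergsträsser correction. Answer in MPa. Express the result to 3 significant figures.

373 MPa

Spring index C = D/d = 62.0/8.2 = 7.5610
K_B = (4C+2)/(4C−3) = 32.244/27.244 = 1.1835
τ₀ = 8FD/(πd³) = 8·1100·62.0/(π·8.2³) = 545600/1732.2 = 314.98 MPa
τ_max = K·τ₀ = 1.1835 × 314.98 = 372.79 MPa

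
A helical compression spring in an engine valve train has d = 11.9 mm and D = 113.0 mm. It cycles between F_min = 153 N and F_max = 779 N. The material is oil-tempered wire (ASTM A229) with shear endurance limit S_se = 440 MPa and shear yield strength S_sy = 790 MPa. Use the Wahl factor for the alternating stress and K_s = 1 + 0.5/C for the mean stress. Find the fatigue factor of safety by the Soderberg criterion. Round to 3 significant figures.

C = D/d = 113.0/11.9 = 9.4958; K_W = (4C−1)/(4C−4)+0.615/C = 1.1530; K_s = 1+0.5/C = 1.0527
F_a = (F_max−F_min)/2 = 313 N; F_m = (F_max+F_min)/2 = 466 N
τ_a = K_W·8F_aD/(πd³) = 1.1530 × 53.447 = 61.627 MPa
τ_m = K_s·8F_mD/(πd³) = 1.0527 × 79.573 = 83.762 MPa
Soderberg: 1/n_f = τ_a/S_se + τ_m/S_sy = 61.627/440 + 83.762/790 = 0.14006 + 0.10603 = 0.24609
n_f = 1/0.24609 = 4.064

4.06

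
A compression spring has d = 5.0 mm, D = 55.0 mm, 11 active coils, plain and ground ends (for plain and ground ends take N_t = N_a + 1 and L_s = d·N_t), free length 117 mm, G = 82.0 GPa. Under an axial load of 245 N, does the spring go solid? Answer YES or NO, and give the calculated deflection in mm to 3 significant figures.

YES, δ = 70.0 mm

k = Gd⁴/(8D³N_a) = (82.0×10³)(5.0⁴)/(8·55.0³·11) = 3.5004 N/mm
N_t = 12; L_s = 5.0·12 = 60 mm; δ_solid = L₀ − L_s = 117 − 60 = 57 mm
δ = F/k = 245/3.5004 = 69.991 mm
δ ≥ δ_solid → spring goes solid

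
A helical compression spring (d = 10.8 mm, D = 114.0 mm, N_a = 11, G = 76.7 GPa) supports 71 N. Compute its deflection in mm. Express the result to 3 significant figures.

8.87 mm

k = Gd⁴/(8D³N_a) = (76.7×10³)(10.8⁴)/(8·114.0³·11) = 8.0037 N/mm
δ = F/k = 71 / 8.0037 = 8.8708 mm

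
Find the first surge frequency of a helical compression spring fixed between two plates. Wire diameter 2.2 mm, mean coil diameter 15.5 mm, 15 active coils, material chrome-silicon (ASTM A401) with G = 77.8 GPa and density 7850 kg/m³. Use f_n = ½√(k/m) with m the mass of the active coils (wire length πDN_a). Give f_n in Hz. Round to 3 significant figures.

k = Gd⁴/(8D³N_a) = (77.8×10³)(2.2⁴)/(8·15.5³·15) = 4.0784 N/mm = 4078.4 N/m
Wire length L = πDN_a = π·15.5·15 = 730.42 mm
m = ρ·(πd²/4)·L = 7850 × 3.8013×10⁻⁶ m² × 0.73042 m = 0.021796 kg
f_n = ½√(k/m) = 0.5·√(4078.4/0.021796) = 0.5·√(1.8712e+05) = 216.29 Hz

216 Hz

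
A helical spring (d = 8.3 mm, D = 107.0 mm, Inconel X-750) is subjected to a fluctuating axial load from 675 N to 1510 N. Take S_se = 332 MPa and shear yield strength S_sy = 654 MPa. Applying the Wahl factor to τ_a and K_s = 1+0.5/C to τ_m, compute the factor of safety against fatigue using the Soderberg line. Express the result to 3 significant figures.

0.670

C = D/d = 107.0/8.3 = 12.8916; K_W = (4C−1)/(4C−4)+0.615/C = 1.1108; K_s = 1+0.5/C = 1.0388
F_a = (F_max−F_min)/2 = 417.5 N; F_m = (F_max+F_min)/2 = 1092.5 N
τ_a = K_W·8F_aD/(πd³) = 1.1108 × 198.95 = 220.99 MPa
τ_m = K_s·8F_mD/(πd³) = 1.0388 × 520.61 = 540.8 MPa
Soderberg: 1/n_f = τ_a/S_se + τ_m/S_sy = 220.99/332 + 540.8/654 = 0.66563 + 0.82691 = 1.4925
n_f = 1/1.4925 = 0.67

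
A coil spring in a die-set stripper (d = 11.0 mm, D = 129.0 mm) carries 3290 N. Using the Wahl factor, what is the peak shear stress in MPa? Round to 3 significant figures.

911 MPa

Spring index C = D/d = 129.0/11.0 = 11.7273
K_W = (4C−1)/(4C−4) + 0.615/C = 45.909/42.909 + 0.0524 = 1.1224
τ₀ = 8FD/(πd³) = 8·3290·129.0/(π·11.0³) = 3.39528e+06/4181.5 = 811.98 MPa
τ_max = K·τ₀ = 1.1224 × 811.98 = 911.34 MPa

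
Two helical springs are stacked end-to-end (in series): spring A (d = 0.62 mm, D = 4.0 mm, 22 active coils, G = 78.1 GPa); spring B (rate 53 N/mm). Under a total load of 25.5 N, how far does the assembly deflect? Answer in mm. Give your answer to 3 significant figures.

k_A = Gd⁴/(8D³N_a) = (78.1×10³)(0.62⁴)/(8·4.0³·22) = 1.0245 N/mm
Series: 1/k_eq = 1/1.0245 + 1/53 = 0.99492; k_eq = 1.0051 N/mm
δ = F/k_eq = 25.5/1.0051 = 25.371 mm

25.4 mm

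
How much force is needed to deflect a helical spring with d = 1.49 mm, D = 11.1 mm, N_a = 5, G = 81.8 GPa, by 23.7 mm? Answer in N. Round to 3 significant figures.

k = Gd⁴/(8D³N_a) = (81.8×10³)(1.49⁴)/(8·11.1³·5) = 7.37 N/mm
F = k·δ = 7.37 × 23.7 = 174.67 N

175 N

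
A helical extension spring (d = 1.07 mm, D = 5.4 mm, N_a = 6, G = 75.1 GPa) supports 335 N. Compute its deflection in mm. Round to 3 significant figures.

k = Gd⁴/(8D³N_a) = (75.1×10³)(1.07⁴)/(8·5.4³·6) = 13.024 N/mm
δ = F/k = 335 / 13.024 = 25.721 mm

25.7 mm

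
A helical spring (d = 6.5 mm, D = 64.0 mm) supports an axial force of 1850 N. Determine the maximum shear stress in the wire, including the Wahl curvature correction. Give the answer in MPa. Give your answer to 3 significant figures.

1260 MPa

Spring index C = D/d = 64.0/6.5 = 9.8462
K_W = (4C−1)/(4C−4) + 0.615/C = 38.385/35.385 + 0.0625 = 1.1472
τ₀ = 8FD/(πd³) = 8·1850·64.0/(π·6.5³) = 947200/862.76 = 1097.9 MPa
τ_max = K·τ₀ = 1.1472 × 1097.9 = 1259.5 MPa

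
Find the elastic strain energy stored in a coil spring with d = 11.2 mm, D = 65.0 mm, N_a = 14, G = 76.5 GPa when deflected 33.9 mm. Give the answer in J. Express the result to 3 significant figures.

22.5 J

k = Gd⁴/(8D³N_a) = (76.5×10³)(11.2⁴)/(8·65.0³·14) = 39.136 N/mm
U = ½kδ² = 0.5 × 39.136 × 33.9² = 22488 N·mm = 22.488 J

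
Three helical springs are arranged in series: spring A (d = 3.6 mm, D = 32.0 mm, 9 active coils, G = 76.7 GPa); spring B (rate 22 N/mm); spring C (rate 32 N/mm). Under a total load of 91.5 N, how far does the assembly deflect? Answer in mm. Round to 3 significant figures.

k_A = Gd⁴/(8D³N_a) = (76.7×10³)(3.6⁴)/(8·32.0³·9) = 5.4604 N/mm
Series: 1/k_eq = 1/5.4604 + 1/22 + 1/32 = 0.25984; k_eq = 3.8485 N/mm
δ = F/k_eq = 91.5/3.8485 = 23.776 mm

23.8 mm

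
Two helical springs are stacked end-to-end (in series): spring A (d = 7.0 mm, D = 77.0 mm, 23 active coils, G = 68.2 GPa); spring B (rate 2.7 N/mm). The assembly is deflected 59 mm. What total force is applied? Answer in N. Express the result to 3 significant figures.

66.8 N

k_A = Gd⁴/(8D³N_a) = (68.2×10³)(7.0⁴)/(8·77.0³·23) = 1.9493 N/mm
Series: 1/k_eq = 1/1.9493 + 1/2.7 = 0.88337; k_eq = 1.132 N/mm
F = k_eq·δ = 1.132·59 = 66.79 N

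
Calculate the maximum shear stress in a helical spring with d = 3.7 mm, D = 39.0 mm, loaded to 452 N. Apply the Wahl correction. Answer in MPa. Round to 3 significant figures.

1010 MPa

Spring index C = D/d = 39.0/3.7 = 10.5405
K_W = (4C−1)/(4C−4) + 0.615/C = 41.162/38.162 + 0.0583 = 1.1370
τ₀ = 8FD/(πd³) = 8·452·39.0/(π·3.7³) = 141024/159.13 = 886.21 MPa
τ_max = K·τ₀ = 1.1370 × 886.21 = 1007.6 MPa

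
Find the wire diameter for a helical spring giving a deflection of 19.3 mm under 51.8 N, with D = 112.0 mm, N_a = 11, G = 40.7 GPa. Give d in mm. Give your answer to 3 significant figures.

9.50 mm

Required rate k = F/δ = 51.8/19.3 = 2.6839 N/mm
d = (8D³N_a·k / G)^(1/4) = (8·112.0³·11·2.6839 / (40.7×10³))^0.25
  = (8153)^0.25 = 9.5023 mm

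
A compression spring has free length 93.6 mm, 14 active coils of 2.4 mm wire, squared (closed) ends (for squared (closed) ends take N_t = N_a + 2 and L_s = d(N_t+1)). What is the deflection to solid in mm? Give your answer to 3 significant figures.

52.8 mm

N_t = 16; L_s = 2.4·17 = 40.8 mm
δ_solid = L₀ − L_s = 93.6 − 40.8 = 52.8 mm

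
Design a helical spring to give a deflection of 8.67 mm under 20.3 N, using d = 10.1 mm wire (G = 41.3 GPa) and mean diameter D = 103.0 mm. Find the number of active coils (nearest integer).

Required rate k = F/δ = 20.3/8.67 = 2.3414 N/mm
N_a = Gd⁴/(8D³k) = (41.3×10³ × 10.1⁴)/(8 × 103.0³ × 2.3414)
    = 4.29769e+08 / 2.04682e+07 = 21 → 21 coils

21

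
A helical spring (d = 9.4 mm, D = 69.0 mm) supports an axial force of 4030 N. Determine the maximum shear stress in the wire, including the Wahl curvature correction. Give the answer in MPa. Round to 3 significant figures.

Spring index C = D/d = 69.0/9.4 = 7.3404
K_W = (4C−1)/(4C−4) + 0.615/C = 28.362/25.362 + 0.0838 = 1.2021
τ₀ = 8FD/(πd³) = 8·4030·69.0/(π·9.4³) = 2.22456e+06/2609.4 = 852.53 MPa
τ_max = K·τ₀ = 1.2021 × 852.53 = 1024.8 MPa

1020 MPa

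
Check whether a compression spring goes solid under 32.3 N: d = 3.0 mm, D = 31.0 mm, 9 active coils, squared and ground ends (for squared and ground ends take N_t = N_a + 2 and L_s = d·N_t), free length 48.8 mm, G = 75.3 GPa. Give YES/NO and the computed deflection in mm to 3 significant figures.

NO, δ = 11.4 mm

k = Gd⁴/(8D³N_a) = (75.3×10³)(3.0⁴)/(8·31.0³·9) = 2.8436 N/mm
N_t = 11; L_s = 3.0·11 = 33 mm; δ_solid = L₀ − L_s = 48.8 − 33 = 15.8 mm
δ = F/k = 32.3/2.8436 = 11.359 mm
δ < δ_solid → spring does not go solid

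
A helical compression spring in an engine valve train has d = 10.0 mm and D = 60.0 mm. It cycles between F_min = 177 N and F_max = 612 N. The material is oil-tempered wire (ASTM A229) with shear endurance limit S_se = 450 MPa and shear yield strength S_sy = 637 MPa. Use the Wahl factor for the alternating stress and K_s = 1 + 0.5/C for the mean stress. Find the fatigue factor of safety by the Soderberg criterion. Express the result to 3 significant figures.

5.13

C = D/d = 60.0/10.0 = 6.0000; K_W = (4C−1)/(4C−4)+0.615/C = 1.2525; K_s = 1+0.5/C = 1.0833
F_a = (F_max−F_min)/2 = 217.5 N; F_m = (F_max+F_min)/2 = 394.5 N
τ_a = K_W·8F_aD/(πd³) = 1.2525 × 33.232 = 41.623 MPa
τ_m = K_s·8F_mD/(πd³) = 1.0833 × 60.275 = 65.298 MPa
Soderberg: 1/n_f = τ_a/S_se + τ_m/S_sy = 41.623/450 + 65.298/637 = 0.09249 + 0.10251 = 0.195
n_f = 1/0.195 = 5.128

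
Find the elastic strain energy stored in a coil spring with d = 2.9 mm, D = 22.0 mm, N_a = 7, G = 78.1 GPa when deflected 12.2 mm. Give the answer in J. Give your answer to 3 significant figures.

0.689 J

k = Gd⁴/(8D³N_a) = (78.1×10³)(2.9⁴)/(8·22.0³·7) = 9.2638 N/mm
U = ½kδ² = 0.5 × 9.2638 × 12.2² = 689.41 N·mm = 0.68941 J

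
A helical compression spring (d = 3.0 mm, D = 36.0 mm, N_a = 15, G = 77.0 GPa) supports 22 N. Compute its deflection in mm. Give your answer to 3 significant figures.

k = Gd⁴/(8D³N_a) = (77.0×10³)(3.0⁴)/(8·36.0³·15) = 1.114 N/mm
δ = F/k = 22 / 1.114 = 19.749 mm

19.7 mm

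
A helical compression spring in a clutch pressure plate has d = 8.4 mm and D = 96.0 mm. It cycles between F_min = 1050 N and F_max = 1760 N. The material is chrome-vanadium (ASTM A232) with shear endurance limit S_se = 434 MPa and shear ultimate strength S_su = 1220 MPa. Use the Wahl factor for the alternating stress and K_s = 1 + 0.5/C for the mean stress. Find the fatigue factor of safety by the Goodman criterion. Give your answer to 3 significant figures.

C = D/d = 96.0/8.4 = 11.4286; K_W = (4C−1)/(4C−4)+0.615/C = 1.1257; K_s = 1+0.5/C = 1.0437
F_a = (F_max−F_min)/2 = 355 N; F_m = (F_max+F_min)/2 = 1405 N
τ_a = K_W·8F_aD/(πd³) = 1.1257 × 146.42 = 164.83 MPa
τ_m = K_s·8F_mD/(πd³) = 1.0437 × 579.5 = 604.85 MPa
Goodman: 1/n_f = τ_a/S_se + τ_m/S_su = 164.83/434 + 604.85/1220 = 0.37979 + 0.49578 = 0.87557
n_f = 1/0.87557 = 1.142

1.14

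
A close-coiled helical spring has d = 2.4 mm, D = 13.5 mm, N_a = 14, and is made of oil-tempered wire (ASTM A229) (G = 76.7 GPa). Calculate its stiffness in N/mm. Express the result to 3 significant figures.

k = Gd⁴/(8D³N_a) = (76.7×10³ × 2.4⁴) / (8 × 13.5³ × 14)
  = 2.54472e+06 / 275562 = 9.2347 N/mm

9.23 N/mm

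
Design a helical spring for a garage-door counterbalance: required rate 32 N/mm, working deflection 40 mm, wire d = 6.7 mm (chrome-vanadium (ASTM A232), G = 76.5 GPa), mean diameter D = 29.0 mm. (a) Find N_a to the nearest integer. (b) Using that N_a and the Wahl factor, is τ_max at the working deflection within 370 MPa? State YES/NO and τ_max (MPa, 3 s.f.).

N_a = Gd⁴/(8D³k) = (76.5×10³)(6.7⁴)/(8·29.0³·32) = 24.69 → N_a = 25
Actual rate k = Gd⁴/(8D³·25) = 31.604 N/mm
Working load F = kδ = 31.604·40 = 1264.1 N
C = 29.0/6.7 = 4.3284; K_W = (4C−1)/(4C−4)+0.615/C = 1.3674
τ_max = K_W·8FD/(πd³) = 1.3674·310.39 = 424.44 MPa
τ_max > 370 MPa → exceeds allowable

(a) 25 coils; (b) NO, τ_max = 424 MPa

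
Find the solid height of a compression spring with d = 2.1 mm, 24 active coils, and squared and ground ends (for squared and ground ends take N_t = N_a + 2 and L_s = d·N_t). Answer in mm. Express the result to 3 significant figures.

squared and ground ends: N_t = N_a + 2 = 24 + 2 = 26
L_s = d·N_t = 2.1 × 26 = 54.6 mm

54.6 mm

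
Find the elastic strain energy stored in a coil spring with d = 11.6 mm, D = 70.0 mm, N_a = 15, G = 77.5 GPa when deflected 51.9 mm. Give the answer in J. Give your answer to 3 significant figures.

k = Gd⁴/(8D³N_a) = (77.5×10³)(11.6⁴)/(8·70.0³·15) = 34.092 N/mm
U = ½kδ² = 0.5 × 34.092 × 51.9² = 45916 N·mm = 45.916 J

45.9 J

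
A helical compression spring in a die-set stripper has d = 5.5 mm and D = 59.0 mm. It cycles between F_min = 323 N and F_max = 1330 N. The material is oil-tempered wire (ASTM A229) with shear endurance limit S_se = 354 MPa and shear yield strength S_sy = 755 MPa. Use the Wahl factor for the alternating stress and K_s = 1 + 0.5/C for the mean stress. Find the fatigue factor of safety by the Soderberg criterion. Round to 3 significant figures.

C = D/d = 59.0/5.5 = 10.7273; K_W = (4C−1)/(4C−4)+0.615/C = 1.1344; K_s = 1+0.5/C = 1.0466
F_a = (F_max−F_min)/2 = 503.5 N; F_m = (F_max+F_min)/2 = 826.5 N
τ_a = K_W·8F_aD/(πd³) = 1.1344 × 454.68 = 515.8 MPa
τ_m = K_s·8F_mD/(πd³) = 1.0466 × 746.36 = 781.15 MPa
Soderberg: 1/n_f = τ_a/S_se + τ_m/S_sy = 515.8/354 + 781.15/755 = 1.45707 + 1.03463 = 2.4917
n_f = 1/2.4917 = 0.4013

0.401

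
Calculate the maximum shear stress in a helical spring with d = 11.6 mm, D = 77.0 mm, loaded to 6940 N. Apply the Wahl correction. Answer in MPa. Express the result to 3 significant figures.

Spring index C = D/d = 77.0/11.6 = 6.6379
K_W = (4C−1)/(4C−4) + 0.615/C = 25.552/22.552 + 0.0926 = 1.2257
τ₀ = 8FD/(πd³) = 8·6940·77.0/(π·11.6³) = 4.27504e+06/4903.7 = 871.8 MPa
τ_max = K·τ₀ = 1.2257 × 871.8 = 1068.5 MPa

1070 MPa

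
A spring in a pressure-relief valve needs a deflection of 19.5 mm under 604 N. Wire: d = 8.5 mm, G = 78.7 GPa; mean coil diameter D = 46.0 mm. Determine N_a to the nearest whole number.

17

Required rate k = F/δ = 604/19.5 = 30.974 N/mm
N_a = Gd⁴/(8D³k) = (78.7×10³ × 8.5⁴)/(8 × 46.0³ × 30.974)
    = 4.10819e+08 / 2.41194e+07 = 17.03 → 17 coils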